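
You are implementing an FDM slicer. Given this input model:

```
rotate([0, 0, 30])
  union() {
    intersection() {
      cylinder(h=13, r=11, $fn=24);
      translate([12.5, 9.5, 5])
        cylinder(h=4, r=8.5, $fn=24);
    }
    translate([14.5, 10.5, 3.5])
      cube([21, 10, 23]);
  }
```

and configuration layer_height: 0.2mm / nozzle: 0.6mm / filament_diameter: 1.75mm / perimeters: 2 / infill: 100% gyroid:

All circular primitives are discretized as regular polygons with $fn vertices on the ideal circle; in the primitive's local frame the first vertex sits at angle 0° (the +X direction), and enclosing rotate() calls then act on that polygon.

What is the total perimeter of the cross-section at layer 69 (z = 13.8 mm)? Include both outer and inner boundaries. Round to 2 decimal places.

62.00 mm

At z = 13.8 mm: the cylinder is absent (z outside [0, 13]); the cylinder at (12.5, 9.5) is not intersected at this z (z outside [5, 9]); After intersecting: at least one operand is absent at this height, so nothing remains; the cube at (14.5, 10.5) (footprint 21×10) is included at this height (perimeter 62.00 mm); Taking the union: only the 21×10 cube at (14.5, 10.5) is present, so the union is just that shape — boundary = 62.00 mm; (rotated 30° about Z; rotation is an isometry so areas/perimeters/island counts are preserved). Overall, the cross-section is a single solid region. Total boundary length (outer) = 62.00 mm.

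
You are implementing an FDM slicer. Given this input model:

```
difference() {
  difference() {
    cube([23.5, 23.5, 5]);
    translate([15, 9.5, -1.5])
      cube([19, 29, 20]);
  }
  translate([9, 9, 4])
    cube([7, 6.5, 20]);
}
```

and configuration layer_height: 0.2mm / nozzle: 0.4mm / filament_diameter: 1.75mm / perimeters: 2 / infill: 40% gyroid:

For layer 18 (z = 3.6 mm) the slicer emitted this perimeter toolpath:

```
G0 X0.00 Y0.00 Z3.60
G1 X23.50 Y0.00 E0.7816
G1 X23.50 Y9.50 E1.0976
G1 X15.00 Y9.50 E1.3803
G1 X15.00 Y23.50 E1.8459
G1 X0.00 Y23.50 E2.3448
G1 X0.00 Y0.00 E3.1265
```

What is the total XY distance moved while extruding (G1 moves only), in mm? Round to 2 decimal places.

Sum the Euclidean lengths of each G1 segment: total = 94.00 mm.

94.00 mm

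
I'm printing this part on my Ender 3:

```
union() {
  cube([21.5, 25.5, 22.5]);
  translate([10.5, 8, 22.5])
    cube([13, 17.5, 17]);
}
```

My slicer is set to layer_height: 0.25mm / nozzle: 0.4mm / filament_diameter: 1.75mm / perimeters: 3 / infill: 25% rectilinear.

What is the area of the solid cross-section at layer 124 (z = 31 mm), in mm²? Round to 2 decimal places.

227.50 mm²

At z = 31 mm: the cube is not intersected at this z (z outside [0, 22.5]); the 13×17.5 cube at (10.5, 8) contributes its full rectangle (area 227.50 mm²); Combining (union): only the 13×17.5 cube at (10.5, 8) is present, so the union is just that shape — area = 227.50 mm². Overall, the cross-section is a single solid region. Net area = 227.50 mm².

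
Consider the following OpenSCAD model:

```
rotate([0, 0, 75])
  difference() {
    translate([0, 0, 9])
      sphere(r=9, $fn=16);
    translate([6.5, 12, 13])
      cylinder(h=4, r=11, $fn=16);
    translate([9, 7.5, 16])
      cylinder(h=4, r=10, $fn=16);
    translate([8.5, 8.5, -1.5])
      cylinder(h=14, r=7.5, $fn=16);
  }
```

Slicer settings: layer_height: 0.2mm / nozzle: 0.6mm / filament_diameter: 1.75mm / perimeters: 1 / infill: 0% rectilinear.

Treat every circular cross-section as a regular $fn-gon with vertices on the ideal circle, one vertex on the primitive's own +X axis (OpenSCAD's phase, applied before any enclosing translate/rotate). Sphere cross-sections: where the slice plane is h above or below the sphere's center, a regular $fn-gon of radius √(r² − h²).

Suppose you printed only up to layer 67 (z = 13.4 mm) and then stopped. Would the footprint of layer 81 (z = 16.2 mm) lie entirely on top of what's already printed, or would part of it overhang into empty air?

entirely on top

Compare the two slices. At z = 13.4: the r=9 sphere contributes a regular 16-gon of circumradius √(9²−4.4²) = 7.851 (area = (16/2)·7.851²·sin(360°/16) = 188.71 mm²); the r=11 cylinder at (6.5, 12) contributes a regular 16-gon of circumradius 11 (area = (16/2)·11.000²·sin(360°/16) = 370.44 mm²); the cylinder at (9, 7.5) is absent (z outside [16, 20]); the cylinder at (8.5, 8.5) does not reach this height (z outside [-1.5, 12.5]); After the difference (first − rest): starting from the r=9 sphere (188.71 mm²), the r=11 cylinder at (6.5, 12) partially overlaps it — only the 42.23 mm² overlap (of its 370.44 mm²) is removed, clipping the outline — area = 146.47 mm²; (rotated 75° about Z; rotation is an isometry so areas/perimeters/island counts are preserved). At z = 16.2: the r=9 sphere contributes a regular 16-gon of circumradius √(9²−7.2²) = 5.400 (area = (16/2)·5.400²·sin(360°/16) = 89.27 mm²); the r=11 cylinder at (6.5, 12) contributes a regular 16-gon of circumradius 11 (area = (16/2)·11.000²·sin(360°/16) = 370.44 mm²); the r=10 cylinder at (9, 7.5) gives a regular 16-gon of circumradius 10 (constant along its height) (area = (16/2)·10.000²·sin(360°/16) = 306.15 mm²); the cylinder at (8.5, 8.5) is absent (z outside [-1.5, 12.5]); Taking the first minus the rest: starting from the r=9 sphere (89.27 mm²), the r=11 cylinder at (6.5, 12) partially overlaps it — only the 13.90 mm² overlap (of its 370.44 mm²) is removed, clipping the outline; the r=10 cylinder at (9, 7.5) partially overlaps it — only the 9.17 mm² overlap (of its 306.15 mm²) is removed, clipping the outline — area = 66.20 mm²; (whole slice rotated 75° about Z — lengths, areas and connectivity unchanged). Checking containment: the cross-section at z = 16.2 is a subset of the cross-section at z = 13.4.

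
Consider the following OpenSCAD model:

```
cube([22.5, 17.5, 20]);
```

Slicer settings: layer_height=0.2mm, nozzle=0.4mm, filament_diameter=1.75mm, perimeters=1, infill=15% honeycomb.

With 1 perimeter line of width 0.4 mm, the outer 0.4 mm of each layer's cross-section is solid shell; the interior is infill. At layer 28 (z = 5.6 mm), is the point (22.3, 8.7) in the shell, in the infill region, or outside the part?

shell

At z = 5.6 mm: the cube is present — its section is the full 22.5×17.5 rectangle. Overall, the cross-section is a single solid region. The nearest boundary edge runs (22.50, 0.00)→(22.50, 17.50); distance from the point to it = 0.20 mm. The point is inside the cross-section, 0.20 mm from the nearest boundary — within the 0.4 mm shell band (1 × 0.4).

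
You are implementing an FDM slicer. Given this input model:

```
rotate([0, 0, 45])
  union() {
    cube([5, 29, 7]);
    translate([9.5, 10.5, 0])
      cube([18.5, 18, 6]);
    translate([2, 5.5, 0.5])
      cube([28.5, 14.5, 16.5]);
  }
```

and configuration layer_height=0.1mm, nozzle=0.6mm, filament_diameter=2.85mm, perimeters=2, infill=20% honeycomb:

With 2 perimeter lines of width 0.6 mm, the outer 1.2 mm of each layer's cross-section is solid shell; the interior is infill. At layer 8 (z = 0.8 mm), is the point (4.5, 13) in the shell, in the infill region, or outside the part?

At z = 0.8 mm: the cube is present — its section is the full 5×29 rectangle; the cube at (9.5, 10.5) (footprint 18.5×18) is included at this height; the 28.5×14.5 cube at (2, 5.5) contributes its full rectangle; Combining (union): the regions partially overlap (shared area 219.25 mm²), so overlapping operands fuse into one piece — 1 connected region; (whole slice rotated 45° about Z — lengths, areas and connectivity unchanged). Overall, the cross-section is a single solid region. Undo the 45° rotation: the query point maps to (12.374, 6.010) in the un-rotated model frame. The nearest boundary edge runs (30.50, 5.50)→(5.00, 5.50); distance from the point to it = 0.51 mm. The point is inside the cross-section, 0.51 mm from the nearest boundary — within the 1.2 mm shell band (2 × 0.6).

shell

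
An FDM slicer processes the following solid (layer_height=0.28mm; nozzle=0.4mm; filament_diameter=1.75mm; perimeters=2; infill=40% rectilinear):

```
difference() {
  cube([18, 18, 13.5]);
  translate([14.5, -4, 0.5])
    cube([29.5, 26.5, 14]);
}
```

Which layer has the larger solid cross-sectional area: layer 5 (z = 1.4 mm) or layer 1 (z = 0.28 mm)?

layer 1 (z = 0.28 mm)

Layer 5 (z = 1.4): the cube (footprint 18×18) is included at this height (area 324.00 mm²); the cube at (14.5, -4) is present — its section is the full 29.5×26.5 rectangle (area 781.75 mm²); After the difference (first − rest): starting from the 18×18 cube (324.00 mm²), the 29.5×26.5 cube at (14.5, -4) partially overlaps it — only the 63.00 mm² overlap (of its 781.75 mm²) is removed, clipping the outline — area = 261.00 mm². So its area = 261.00 mm². Layer 1 (z = 0.28): the cube (footprint 18×18) is included at this height (area 324.00 mm²); the cube at (14.5, -4) is not intersected at this z (z outside [0.5, 14.5]); Subtracting the remaining from the first: none of the subtracted shapes is present at this height, so the 18×18 cube is unchanged — area = 324.00 mm². So its area = 324.00 mm². Layer 1 is larger (324.00 vs 261.00 mm²).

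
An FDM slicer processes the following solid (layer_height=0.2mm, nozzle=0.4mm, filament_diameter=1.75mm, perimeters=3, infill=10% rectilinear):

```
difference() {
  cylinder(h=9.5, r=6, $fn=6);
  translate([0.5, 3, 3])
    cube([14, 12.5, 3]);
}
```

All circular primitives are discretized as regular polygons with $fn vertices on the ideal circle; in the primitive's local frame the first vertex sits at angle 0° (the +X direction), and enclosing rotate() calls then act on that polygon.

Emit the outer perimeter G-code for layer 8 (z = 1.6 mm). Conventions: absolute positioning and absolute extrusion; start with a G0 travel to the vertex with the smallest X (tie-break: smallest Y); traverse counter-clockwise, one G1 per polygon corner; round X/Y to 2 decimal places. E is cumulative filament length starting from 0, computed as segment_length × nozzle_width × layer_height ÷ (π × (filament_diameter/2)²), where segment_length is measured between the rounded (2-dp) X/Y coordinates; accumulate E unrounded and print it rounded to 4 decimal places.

G0 X-6.00 Y0.00 Z1.60
G1 X-3.00 Y-5.20 E0.1997
G1 X3.00 Y-5.20 E0.3992
G1 X6.00 Y0.00 E0.5989
G1 X3.00 Y5.20 E0.7986
G1 X-3.00 Y5.20 E0.9981
G1 X-6.00 Y0.00 E1.1978

At z = 1.6 mm: the cylinder: section is a regular 6-gon, circumradius r=6; the cube at (0.5, 3) is absent (z outside [3, 6]); After the difference (first − rest): none of the subtracted shapes is present at this height, so the r=6 cylinder is unchanged — 1 connected region. The outline is a single polygon with 6 vertices. Extrusion per mm of travel: 0.4 × 0.2 / (π × 0.875²) = 0.033260. Accumulating E over each segment gives final E = 1.1978.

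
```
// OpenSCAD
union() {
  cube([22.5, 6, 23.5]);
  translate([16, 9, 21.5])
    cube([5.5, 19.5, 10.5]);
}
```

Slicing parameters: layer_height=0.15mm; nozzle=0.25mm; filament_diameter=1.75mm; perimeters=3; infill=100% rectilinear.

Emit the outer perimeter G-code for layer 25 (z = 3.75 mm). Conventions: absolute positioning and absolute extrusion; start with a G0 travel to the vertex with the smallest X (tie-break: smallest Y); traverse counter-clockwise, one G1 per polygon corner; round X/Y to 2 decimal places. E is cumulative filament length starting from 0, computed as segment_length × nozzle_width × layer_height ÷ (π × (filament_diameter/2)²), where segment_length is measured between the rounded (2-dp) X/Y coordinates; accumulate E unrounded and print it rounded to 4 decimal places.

G0 X0.00 Y0.00 Z3.75
G1 X22.50 Y0.00 E0.3508
G1 X22.50 Y6.00 E0.4443
G1 X0.00 Y6.00 E0.7951
G1 X0.00 Y0.00 E0.8887

At z = 3.75 mm: the cube (footprint 22.5×6) is included at this height; the cube at (16, 9) is absent (z outside [21.5, 32]); Combining (union): only the 22.5×6 cube is present, so the union is just that shape — 1 connected region. The outline is a single polygon with 4 vertices. Extrusion per mm of travel: 0.25 × 0.15 / (π × 0.875²) = 0.015591. Accumulating E over each segment gives final E = 0.8887.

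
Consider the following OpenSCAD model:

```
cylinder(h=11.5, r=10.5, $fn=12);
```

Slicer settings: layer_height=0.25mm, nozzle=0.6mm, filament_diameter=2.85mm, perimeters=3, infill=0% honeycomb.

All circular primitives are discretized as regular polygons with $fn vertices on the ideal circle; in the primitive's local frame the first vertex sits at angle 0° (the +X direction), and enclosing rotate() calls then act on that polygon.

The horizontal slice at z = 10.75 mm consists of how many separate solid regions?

At z = 10.75 mm: the cylinder: section is a regular 12-gon, circumradius r=10.5. The result has 1 disconnected region.

1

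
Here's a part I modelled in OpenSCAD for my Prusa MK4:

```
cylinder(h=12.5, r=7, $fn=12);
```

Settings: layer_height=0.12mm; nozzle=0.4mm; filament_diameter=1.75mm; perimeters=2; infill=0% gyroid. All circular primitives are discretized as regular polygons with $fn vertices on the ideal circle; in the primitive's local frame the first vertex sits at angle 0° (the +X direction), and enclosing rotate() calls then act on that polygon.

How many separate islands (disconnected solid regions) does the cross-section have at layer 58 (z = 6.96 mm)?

1

At z = 6.96 mm: the cylinder: section is a regular 12-gon, circumradius r=7. Overall, the cross-section is a single solid region. Island count = 1.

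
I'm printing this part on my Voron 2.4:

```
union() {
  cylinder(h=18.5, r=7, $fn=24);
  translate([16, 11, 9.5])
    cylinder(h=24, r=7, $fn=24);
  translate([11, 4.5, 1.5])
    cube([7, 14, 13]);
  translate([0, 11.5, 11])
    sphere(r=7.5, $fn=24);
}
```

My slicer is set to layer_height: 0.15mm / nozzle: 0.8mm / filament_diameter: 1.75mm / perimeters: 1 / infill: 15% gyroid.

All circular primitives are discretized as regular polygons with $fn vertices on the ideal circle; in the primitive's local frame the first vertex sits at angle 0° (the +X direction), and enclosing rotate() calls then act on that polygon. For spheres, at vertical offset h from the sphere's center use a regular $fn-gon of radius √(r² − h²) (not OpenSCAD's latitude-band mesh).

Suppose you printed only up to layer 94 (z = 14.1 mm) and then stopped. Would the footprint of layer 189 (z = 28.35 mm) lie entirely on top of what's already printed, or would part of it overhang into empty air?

entirely on top

Compare the two slices. At z = 14.1: the cylinder: section is a regular 24-gon, circumradius r=7 (area = (24/2)·7.000²·sin(360°/24) = 152.19 mm²); the cylinder at (16, 11): section is a regular 24-gon, circumradius r=7 (area = (24/2)·7.000²·sin(360°/24) = 152.19 mm²); the cube at (11, 4.5) (footprint 7×14) is included at this height (area 98.00 mm²); the r=7.5 sphere at (0, 11.5) slices to a regular 24-gon of circumradius 6.829 (√(r²−h²) with h=3.1 from center) (area = (24/2)·6.829²·sin(360°/24) = 144.86 mm²); Merging all regions: the regions partially overlap — summed areas 547.23 mm² minus the doubly-counted overlap 100.53 mm² gives 446.69 mm² — area = 446.69 mm². At z = 28.35: the cylinder is not intersected at this z (z outside [0, 18.5]); the cylinder at (16, 11): section is a regular 24-gon, circumradius r=7 (area = (24/2)·7.000²·sin(360°/24) = 152.19 mm²); the cube at (11, 4.5) is not intersected at this z (z outside [1.5, 14.5]); the sphere at (0, 11.5) is not intersected at this z (|z−center|=17.350 > r=7.5); Merging all regions: only the r=7 cylinder at (16, 11) is present, so the union is just that shape — area = 152.19 mm². Checking containment: the cross-section at z = 28.35 is a subset of the cross-section at z = 14.1.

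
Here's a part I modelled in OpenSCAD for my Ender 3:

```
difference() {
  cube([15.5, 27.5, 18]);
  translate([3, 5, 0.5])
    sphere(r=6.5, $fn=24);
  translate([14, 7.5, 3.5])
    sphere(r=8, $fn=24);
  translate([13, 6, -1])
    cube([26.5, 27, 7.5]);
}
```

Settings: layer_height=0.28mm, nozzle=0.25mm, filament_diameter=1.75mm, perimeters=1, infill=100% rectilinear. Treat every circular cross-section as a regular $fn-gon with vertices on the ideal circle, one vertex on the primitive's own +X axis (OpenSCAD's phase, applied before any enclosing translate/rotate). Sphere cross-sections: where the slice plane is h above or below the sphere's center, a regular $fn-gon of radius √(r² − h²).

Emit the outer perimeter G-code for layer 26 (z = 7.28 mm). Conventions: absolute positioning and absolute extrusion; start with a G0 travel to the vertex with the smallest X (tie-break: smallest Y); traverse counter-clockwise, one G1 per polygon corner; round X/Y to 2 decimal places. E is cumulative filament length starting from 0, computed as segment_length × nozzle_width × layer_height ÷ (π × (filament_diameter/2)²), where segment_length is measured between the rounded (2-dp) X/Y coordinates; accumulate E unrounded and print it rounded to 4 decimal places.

G0 X0.00 Y0.00 Z7.28
G1 X15.50 Y0.00 E0.4511
G1 X15.50 Y0.65 E0.4700
G1 X14.00 Y0.45 E0.5140
G1 X12.18 Y0.69 E0.5675
G1 X10.47 Y1.39 E0.6212
G1 X9.01 Y2.51 E0.6748
G1 X7.89 Y3.97 E0.7284
G1 X7.19 Y5.68 E0.7821
G1 X6.95 Y7.50 E0.8355
G1 X7.19 Y9.32 E0.8890
G1 X7.89 Y11.03 E0.9427
G1 X9.01 Y12.49 E0.9963
G1 X10.47 Y13.61 E1.0499
G1 X12.18 Y14.31 E1.1036
G1 X14.00 Y14.55 E1.1571
G1 X15.50 Y14.35 E1.2011
G1 X15.50 Y27.50 E1.5838
G1 X0.00 Y27.50 E2.0349
G1 X0.00 Y0.00 E2.8352

At z = 7.28 mm: the cube (footprint 15.5×27.5) is included at this height; the sphere at (3, 5) does not reach this height (|z−center|=6.780 > r=6.5); the sphere at (14, 7.5): section is a regular 24-gon, circumradius = √(r²−h²) = √(8²−3.78²) = 7.051; the cube at (13, 6) does not reach this height (z outside [-1, 6.5]); After the difference (first − rest): starting from the 15.5×27.5 cube, the r=8 sphere at (14, 7.5) partially overlaps it — only the 98.05 mm² overlap (of its 154.40 mm²) is removed, clipping the outline — 1 connected region. The outline is a single polygon with 19 vertices. Extrusion per mm of travel: 0.25 × 0.28 / (π × 0.875²) = 0.029103. Accumulating E over each segment gives final E = 2.8352.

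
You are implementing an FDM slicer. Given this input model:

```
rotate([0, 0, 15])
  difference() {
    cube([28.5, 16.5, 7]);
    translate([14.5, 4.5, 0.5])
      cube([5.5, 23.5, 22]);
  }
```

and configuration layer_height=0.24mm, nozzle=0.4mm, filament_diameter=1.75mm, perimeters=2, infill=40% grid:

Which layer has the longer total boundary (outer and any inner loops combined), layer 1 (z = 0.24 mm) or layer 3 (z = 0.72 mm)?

Layer 1 (z = 0.24): the cube (footprint 28.5×16.5) is included at this height (perimeter 90.00 mm); the cube at (14.5, 4.5) is not intersected at this z (z outside [0.5, 22.5]); After the difference (first − rest): none of the subtracted shapes is present at this height, so the 28.5×16.5 cube is unchanged — boundary = 90.00 mm; (rotated 15° about Z; rotation is an isometry so areas/perimeters/island counts are preserved). So its perimeter = 90.00 mm. Layer 3 (z = 0.72): the cube is present — its section is the full 28.5×16.5 rectangle (perimeter 90.00 mm); the cube at (14.5, 4.5) is present — its section is the full 5.5×23.5 rectangle (perimeter 58.00 mm); Taking the first minus the rest: starting from the 28.5×16.5 cube, the 5.5×23.5 cube at (14.5, 4.5) partially overlaps it — only the 66.00 mm² overlap (of its 129.25 mm²) is removed, clipping the outline — boundary = 114.00 mm; (rotated 15° about Z; rotation is an isometry so areas/perimeters/island counts are preserved). So its perimeter = 114.00 mm. Layer 3 is larger (114.00 vs 90.00 mm).

layer 3 (z = 0.72 mm)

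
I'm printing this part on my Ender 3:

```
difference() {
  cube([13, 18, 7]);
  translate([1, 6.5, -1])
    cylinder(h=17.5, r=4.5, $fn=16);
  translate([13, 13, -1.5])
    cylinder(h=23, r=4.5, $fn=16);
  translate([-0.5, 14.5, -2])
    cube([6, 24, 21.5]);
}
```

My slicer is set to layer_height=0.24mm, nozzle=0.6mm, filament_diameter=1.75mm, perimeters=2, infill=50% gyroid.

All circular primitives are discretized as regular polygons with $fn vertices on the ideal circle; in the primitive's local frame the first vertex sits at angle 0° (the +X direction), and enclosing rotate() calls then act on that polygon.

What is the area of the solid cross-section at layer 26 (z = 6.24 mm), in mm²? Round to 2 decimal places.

At z = 6.24 mm: the cube is present — its section is the full 13×18 rectangle (area 234.00 mm²); the r=4.5 cylinder at (1, 6.5) contributes a regular 16-gon of circumradius 4.5 (area = (16/2)·4.500²·sin(360°/16) = 61.99 mm²); the cylinder at (13, 13): section is a regular 16-gon, circumradius r=4.5 (area = (16/2)·4.500²·sin(360°/16) = 61.99 mm²); the cube at (-0.5, 14.5) is present — its section is the full 6×24 rectangle (area 144.00 mm²); After the difference (first − rest): starting from the 13×18 cube (234.00 mm²), the r=4.5 cylinder at (1, 6.5) partially overlaps it — only the 39.80 mm² overlap (of its 61.99 mm²) is removed, clipping the outline; the r=4.5 cylinder at (13, 13) partially overlaps it — only the 31.00 mm² overlap (of its 61.99 mm²) is removed, clipping the outline; the 6×24 cube at (-0.5, 14.5) partially overlaps it — only the 19.25 mm² overlap (of its 144.00 mm²) is removed, clipping the outline — area = 143.95 mm². Overall, the cross-section is a single solid region. Net area = 143.95 mm².

143.95 mm²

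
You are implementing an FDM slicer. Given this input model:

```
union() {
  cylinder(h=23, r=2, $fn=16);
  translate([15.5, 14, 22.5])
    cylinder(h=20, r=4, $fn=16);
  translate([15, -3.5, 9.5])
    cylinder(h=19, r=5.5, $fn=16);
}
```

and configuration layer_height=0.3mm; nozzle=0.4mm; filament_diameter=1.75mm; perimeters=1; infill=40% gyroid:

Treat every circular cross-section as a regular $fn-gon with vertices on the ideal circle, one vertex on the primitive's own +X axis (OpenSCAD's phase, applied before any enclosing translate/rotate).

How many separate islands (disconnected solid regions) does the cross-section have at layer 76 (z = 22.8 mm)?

At z = 22.8 mm: the r=2 cylinder gives a regular 16-gon of circumradius 2 (constant along its height); the r=4 cylinder at (15.5, 14) gives a regular 16-gon of circumradius 4 (constant along its height); the r=5.5 cylinder at (15, -3.5) contributes a regular 16-gon of circumradius 5.5; Merging all regions: the 3 present regions are separate (no shared area or edge), so areas and boundary lengths simply add and each stays a separate island — 3 connected regions. Overall, the cross-section has 3 separate islands. Island count = 3.

3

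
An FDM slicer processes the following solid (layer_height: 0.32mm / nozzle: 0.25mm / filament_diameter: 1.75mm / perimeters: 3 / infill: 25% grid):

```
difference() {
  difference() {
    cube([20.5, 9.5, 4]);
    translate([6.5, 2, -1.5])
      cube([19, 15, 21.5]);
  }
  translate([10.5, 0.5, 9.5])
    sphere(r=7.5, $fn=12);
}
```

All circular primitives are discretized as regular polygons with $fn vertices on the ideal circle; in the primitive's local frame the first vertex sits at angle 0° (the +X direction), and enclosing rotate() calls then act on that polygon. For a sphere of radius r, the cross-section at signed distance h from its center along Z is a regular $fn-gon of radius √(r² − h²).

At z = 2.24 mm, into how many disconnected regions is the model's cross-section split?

2

At z = 2.24 mm: the 20.5×9.5 cube contributes its full rectangle; the cube at (6.5, 2) (footprint 19×15) is included at this height; Taking the first minus the rest: starting from the 20.5×9.5 cube, the 19×15 cube at (6.5, 2) partially overlaps it — only the 105.00 mm² overlap (of its 285.00 mm²) is removed, clipping the outline — 1 connected region; the r=7.5 sphere at (10.5, 0.5) contributes a regular 12-gon of circumradius √(7.5²−7.26²) = 1.882; Taking the first minus the rest: starting from that combined region, the r=7.5 sphere at (10.5, 0.5) partially overlaps it — only the 6.63 mm² overlap (of its 10.63 mm²) is removed, clipping the outline — 2 connected regions. The result has 2 disconnected regions.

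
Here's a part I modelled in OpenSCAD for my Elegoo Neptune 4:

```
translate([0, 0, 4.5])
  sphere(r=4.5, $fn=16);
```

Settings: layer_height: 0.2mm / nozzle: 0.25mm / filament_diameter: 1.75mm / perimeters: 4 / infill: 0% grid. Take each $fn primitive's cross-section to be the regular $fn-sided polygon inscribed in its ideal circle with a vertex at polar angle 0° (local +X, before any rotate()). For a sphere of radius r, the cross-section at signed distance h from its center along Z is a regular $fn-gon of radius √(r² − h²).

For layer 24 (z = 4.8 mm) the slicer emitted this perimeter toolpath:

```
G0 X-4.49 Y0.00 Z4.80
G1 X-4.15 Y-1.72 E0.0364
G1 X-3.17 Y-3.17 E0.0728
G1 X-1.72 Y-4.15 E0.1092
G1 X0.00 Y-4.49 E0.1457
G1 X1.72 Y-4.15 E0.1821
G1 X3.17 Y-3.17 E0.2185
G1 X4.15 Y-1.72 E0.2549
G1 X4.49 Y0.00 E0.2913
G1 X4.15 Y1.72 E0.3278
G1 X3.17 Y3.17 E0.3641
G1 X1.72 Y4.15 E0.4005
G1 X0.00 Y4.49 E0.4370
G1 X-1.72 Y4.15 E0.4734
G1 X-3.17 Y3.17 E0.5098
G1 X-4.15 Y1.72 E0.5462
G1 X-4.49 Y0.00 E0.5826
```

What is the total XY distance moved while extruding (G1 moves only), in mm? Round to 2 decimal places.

28.03 mm

Sum the Euclidean lengths of each G1 segment: total = 28.03 mm.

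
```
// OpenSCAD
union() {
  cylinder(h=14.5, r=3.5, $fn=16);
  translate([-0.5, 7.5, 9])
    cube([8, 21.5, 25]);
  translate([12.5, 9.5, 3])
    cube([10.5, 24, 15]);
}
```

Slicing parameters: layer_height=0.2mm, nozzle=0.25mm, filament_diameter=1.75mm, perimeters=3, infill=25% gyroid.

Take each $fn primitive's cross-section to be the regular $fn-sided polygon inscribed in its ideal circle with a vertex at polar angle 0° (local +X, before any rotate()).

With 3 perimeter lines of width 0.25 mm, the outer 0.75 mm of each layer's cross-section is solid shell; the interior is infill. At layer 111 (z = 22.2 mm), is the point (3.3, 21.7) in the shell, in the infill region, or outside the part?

At z = 22.2 mm: the cylinder is absent (z outside [0, 14.5]); the 8×21.5 cube at (-0.5, 7.5) contributes its full rectangle; the cube at (12.5, 9.5) does not reach this height (z outside [3, 18]); Taking the union: only the 8×21.5 cube at (-0.5, 7.5) is present, so the union is just that shape — 1 connected region. Overall, the cross-section is a single solid region. The nearest boundary edge runs (-0.50, 29.00)→(-0.50, 7.50); distance from the point to it = 3.80 mm. The point is inside the cross-section and 3.80 mm from the nearest boundary — more than the 0.75 mm shell width (3 × 0.25), so it's in the infill interior.

infill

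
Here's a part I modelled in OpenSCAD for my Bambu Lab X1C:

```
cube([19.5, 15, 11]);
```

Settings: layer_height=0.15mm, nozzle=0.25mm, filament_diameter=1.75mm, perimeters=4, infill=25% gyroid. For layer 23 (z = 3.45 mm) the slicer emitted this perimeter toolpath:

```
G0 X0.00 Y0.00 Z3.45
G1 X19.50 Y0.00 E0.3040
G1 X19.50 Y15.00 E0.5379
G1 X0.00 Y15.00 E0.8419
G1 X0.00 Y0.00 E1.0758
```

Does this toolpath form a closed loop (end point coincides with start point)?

yes

Start point (G0): (0.00, 0.00). End point (last G1): the path returns to the start — closed.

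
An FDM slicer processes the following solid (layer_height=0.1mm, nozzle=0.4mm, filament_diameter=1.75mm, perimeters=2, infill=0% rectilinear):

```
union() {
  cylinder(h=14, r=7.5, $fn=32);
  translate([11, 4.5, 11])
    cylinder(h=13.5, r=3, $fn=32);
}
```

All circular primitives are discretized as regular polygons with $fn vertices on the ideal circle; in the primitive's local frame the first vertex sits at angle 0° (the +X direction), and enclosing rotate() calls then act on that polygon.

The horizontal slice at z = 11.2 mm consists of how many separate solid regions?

At z = 11.2 mm: the cylinder: section is a regular 32-gon, circumradius r=7.5; the cylinder at (11, 4.5): section is a regular 32-gon, circumradius r=3; Taking the union: the 2 present regions are separate (no shared area or edge), so areas and boundary lengths simply add and each stays a separate island — 2 connected regions. The result has 2 disconnected regions.

2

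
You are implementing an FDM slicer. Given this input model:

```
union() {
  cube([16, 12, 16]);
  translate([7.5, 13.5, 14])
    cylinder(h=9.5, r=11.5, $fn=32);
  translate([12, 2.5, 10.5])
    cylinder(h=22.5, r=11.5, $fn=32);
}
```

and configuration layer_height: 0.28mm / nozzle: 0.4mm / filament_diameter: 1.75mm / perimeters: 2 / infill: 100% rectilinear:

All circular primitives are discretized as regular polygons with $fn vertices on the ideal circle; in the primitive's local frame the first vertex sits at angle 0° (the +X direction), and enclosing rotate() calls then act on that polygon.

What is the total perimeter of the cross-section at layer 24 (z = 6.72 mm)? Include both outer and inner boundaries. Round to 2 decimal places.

56.00 mm

At z = 6.72 mm: the cube (footprint 16×12) is included at this height (perimeter 56.00 mm); the cylinder at (7.5, 13.5) is not intersected at this z (z outside [14, 23.5]); the cylinder at (12, 2.5) does not reach this height (z outside [10.5, 33]); Taking the union: only the 16×12 cube is present, so the union is just that shape — boundary = 56.00 mm. Overall, the cross-section is a single solid region. Total boundary length (outer) = 56.00 mm.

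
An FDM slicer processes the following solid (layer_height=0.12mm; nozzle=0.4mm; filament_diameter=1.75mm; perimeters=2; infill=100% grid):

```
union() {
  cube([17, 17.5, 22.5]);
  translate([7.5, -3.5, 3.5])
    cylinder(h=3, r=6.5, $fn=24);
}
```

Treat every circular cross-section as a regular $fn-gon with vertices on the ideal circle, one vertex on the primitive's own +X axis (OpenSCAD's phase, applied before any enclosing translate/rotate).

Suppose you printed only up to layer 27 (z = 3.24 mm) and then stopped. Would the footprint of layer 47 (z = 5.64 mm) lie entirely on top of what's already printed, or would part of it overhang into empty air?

part overhangs

Compare the two slices. At z = 3.24: the cube is present — its section is the full 17×17.5 rectangle (area 297.50 mm²); the cylinder at (7.5, -3.5) does not reach this height (z outside [3.5, 6.5]); Taking the union: only the 17×17.5 cube is present, so the union is just that shape — area = 297.50 mm². At z = 5.64: the cube (footprint 17×17.5) is included at this height (area 297.50 mm²); the r=6.5 cylinder at (7.5, -3.5) gives a regular 24-gon of circumradius 6.5 (constant along its height) (area = (24/2)·6.500²·sin(360°/24) = 131.22 mm²); Combining (union): the regions partially overlap — summed areas 428.72 mm² minus the doubly-counted overlap 22.68 mm² gives 406.04 mm² — area = 406.04 mm². Checking containment: at z = 5.64 the cross-section extends beyond the z = 3.24 cross-section by about 108.54 mm².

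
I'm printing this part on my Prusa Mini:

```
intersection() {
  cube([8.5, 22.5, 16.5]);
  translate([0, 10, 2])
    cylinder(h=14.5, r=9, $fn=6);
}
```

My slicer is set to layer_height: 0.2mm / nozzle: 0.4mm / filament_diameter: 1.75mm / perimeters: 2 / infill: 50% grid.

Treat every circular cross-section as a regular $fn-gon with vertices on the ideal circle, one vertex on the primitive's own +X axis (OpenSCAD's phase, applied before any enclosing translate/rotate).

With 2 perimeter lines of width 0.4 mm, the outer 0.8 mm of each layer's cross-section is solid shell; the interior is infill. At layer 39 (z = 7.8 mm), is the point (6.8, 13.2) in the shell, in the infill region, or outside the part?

At z = 7.8 mm: the cube is present — its section is the full 8.5×22.5 rectangle; the r=9 cylinder at (0, 10) contributes a regular 6-gon of circumradius 9; After intersecting: the r=9 cylinder at (0, 10) partially overlaps the 8.5×22.5 cube; clipping to the common part keeps 104.79 mm² — 1 connected region. Overall, the cross-section is a single solid region. The nearest boundary edge runs (4.50, 17.79)→(8.50, 10.87); distance from the point to it = 0.31 mm. The point is inside the cross-section, 0.31 mm from the nearest boundary — within the 0.8 mm shell band (2 × 0.4).

shell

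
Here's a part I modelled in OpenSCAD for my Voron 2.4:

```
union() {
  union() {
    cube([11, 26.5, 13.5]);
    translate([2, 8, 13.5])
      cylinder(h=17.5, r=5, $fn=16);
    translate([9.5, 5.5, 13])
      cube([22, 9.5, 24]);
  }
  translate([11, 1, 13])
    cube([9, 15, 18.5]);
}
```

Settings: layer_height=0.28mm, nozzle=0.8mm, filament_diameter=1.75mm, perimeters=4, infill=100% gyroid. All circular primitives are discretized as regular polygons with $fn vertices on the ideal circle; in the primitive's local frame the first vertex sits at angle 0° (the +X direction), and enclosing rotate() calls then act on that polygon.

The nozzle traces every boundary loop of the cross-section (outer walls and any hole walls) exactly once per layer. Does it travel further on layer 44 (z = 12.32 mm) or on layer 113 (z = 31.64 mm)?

layer 44 (z = 12.32 mm)

Layer 44 (z = 12.32): the cube is present — its section is the full 11×26.5 rectangle (perimeter 75.00 mm); the cylinder at (2, 8) does not reach this height (z outside [13.5, 31]); the cube at (9.5, 5.5) is not intersected at this z (z outside [13, 37]); Taking the union: only the 11×26.5 cube is present, so the union is just that shape — boundary = 75.00 mm; the cube at (11, 1) does not reach this height (z outside [13, 31.5]); Taking the union: only that combined region is present, so the union is just that shape — boundary = 75.00 mm. So its perimeter = 75.00 mm. Layer 113 (z = 31.64): the cube is absent (z outside [0, 13.5]); the cylinder at (2, 8) is absent (z outside [13.5, 31]); the 22×9.5 cube at (9.5, 5.5) contributes its full rectangle (perimeter 63.00 mm); Merging all regions: only the 22×9.5 cube at (9.5, 5.5) is present, so the union is just that shape — boundary = 63.00 mm; the cube at (11, 1) does not reach this height (z outside [13, 31.5]); Combining (union): only that combined region is present, so the union is just that shape — boundary = 63.00 mm. So its perimeter = 63.00 mm. Layer 44 is larger (75.00 vs 63.00 mm).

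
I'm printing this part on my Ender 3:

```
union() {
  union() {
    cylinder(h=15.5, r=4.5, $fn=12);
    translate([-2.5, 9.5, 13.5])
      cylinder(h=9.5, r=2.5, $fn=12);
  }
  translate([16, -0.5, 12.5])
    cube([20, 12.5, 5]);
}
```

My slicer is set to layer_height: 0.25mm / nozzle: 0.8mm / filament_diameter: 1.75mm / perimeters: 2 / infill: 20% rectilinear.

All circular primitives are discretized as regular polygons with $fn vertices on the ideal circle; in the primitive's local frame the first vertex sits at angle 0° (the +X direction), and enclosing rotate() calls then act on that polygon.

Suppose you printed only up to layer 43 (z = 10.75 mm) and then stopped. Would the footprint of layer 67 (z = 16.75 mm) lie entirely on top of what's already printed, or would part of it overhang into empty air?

Compare the two slices. At z = 10.75: the r=4.5 cylinder contributes a regular 12-gon of circumradius 4.5 (area = (12/2)·4.500²·sin(360°/12) = 60.75 mm²); the cylinder at (-2.5, 9.5) does not reach this height (z outside [13.5, 23]); Combining (union): only the r=4.5 cylinder is present, so the union is just that shape — area = 60.75 mm²; the cube at (16, -0.5) does not reach this height (z outside [12.5, 17.5]); Combining (union): only the result so far is present, so the union is just that shape — area = 60.75 mm². At z = 16.75: the cylinder is absent (z outside [0, 15.5]); the r=2.5 cylinder at (-2.5, 9.5) gives a regular 12-gon of circumradius 2.5 (constant along its height) (area = (12/2)·2.500²·sin(360°/12) = 18.75 mm²); Merging all regions: only the r=2.5 cylinder at (-2.5, 9.5) is present, so the union is just that shape — area = 18.75 mm²; the cube at (16, -0.5) (footprint 20×12.5) is included at this height (area 250.00 mm²); Taking the union: the 2 present regions are separate (no shared area or edge), so areas and boundary lengths simply add and each stays a separate island — area = 268.75 mm². Checking containment: at z = 16.75 the cross-section extends beyond the z = 10.75 cross-section by about 268.75 mm².

part overhangs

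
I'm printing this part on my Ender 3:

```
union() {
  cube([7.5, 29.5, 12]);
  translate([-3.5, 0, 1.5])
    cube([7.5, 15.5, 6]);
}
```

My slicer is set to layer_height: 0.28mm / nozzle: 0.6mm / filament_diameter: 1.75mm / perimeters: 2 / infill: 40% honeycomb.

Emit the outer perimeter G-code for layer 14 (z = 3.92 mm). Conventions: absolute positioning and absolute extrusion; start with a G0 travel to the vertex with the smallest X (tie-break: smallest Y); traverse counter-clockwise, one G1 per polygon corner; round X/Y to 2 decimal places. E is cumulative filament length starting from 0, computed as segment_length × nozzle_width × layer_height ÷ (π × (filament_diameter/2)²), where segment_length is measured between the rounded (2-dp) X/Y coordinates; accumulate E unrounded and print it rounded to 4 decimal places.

At z = 3.92 mm: the cube (footprint 7.5×29.5) is included at this height; the 7.5×15.5 cube at (-3.5, 0) contributes its full rectangle; Taking the union: the regions partially overlap (shared area 62.00 mm²), so overlapping operands fuse into one piece — 1 connected region. The outline is a single polygon with 6 vertices. Extrusion per mm of travel: 0.6 × 0.28 / (π × 0.875²) = 0.069846. Accumulating E over each segment gives final E = 5.6575.

G0 X-3.50 Y0.00 Z3.92
G1 X7.50 Y0.00 E0.7683
G1 X7.50 Y29.50 E2.8288
G1 X0.00 Y29.50 E3.3526
G1 X0.00 Y15.50 E4.3305
G1 X-3.50 Y15.50 E4.5749
G1 X-3.50 Y0.00 E5.6575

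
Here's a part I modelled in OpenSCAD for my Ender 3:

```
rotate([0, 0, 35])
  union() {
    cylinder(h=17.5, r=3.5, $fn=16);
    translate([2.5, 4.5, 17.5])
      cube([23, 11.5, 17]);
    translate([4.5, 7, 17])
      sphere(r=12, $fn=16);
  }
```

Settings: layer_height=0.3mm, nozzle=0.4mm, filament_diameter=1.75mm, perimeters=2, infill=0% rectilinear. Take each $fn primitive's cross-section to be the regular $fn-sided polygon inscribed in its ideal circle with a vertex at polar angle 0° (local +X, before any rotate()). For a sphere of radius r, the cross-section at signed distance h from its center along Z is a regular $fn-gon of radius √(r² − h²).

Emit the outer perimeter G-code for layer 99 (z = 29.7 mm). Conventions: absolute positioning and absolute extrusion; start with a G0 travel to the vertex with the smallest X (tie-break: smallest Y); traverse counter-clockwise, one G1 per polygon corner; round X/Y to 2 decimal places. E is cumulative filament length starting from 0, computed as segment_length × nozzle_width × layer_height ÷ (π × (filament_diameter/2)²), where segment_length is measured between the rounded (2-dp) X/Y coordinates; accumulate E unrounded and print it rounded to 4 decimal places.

At z = 29.7 mm: the cylinder does not reach this height (z outside [0, 17.5]); the 23×11.5 cube at (2.5, 4.5) contributes its full rectangle; the sphere at (4.5, 7) is absent (|z−center|=12.700 > r=12); Taking the union: only the 23×11.5 cube at (2.5, 4.5) is present, so the union is just that shape — 1 connected region; (rotated 35° about Z; rotation is an isometry so areas/perimeters/island counts are preserved). The outline is a single polygon with 4 vertices. Extrusion per mm of travel: 0.4 × 0.3 / (π × 0.875²) = 0.049890. Accumulating E over each segment gives final E = 3.4425.

G0 X-7.13 Y14.54 Z29.70
G1 X-0.53 Y5.12 E0.5738
G1 X18.31 Y18.31 E1.7212
G1 X11.71 Y27.73 E2.2951
G1 X-7.13 Y14.54 E3.4425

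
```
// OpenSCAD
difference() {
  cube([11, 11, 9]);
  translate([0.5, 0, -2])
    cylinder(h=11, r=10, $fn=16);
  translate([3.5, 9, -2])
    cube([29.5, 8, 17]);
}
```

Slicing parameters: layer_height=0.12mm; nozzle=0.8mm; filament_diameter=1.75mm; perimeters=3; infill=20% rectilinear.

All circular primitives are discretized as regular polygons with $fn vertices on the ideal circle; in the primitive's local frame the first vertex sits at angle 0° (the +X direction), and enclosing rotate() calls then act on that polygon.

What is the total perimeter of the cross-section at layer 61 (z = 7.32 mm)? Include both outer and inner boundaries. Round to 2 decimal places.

At z = 7.32 mm: the cube (footprint 11×11) is included at this height (perimeter 44.00 mm); the r=10 cylinder at (0.5, 0) gives a regular 16-gon of circumradius 10 (constant along its height) (perimeter = 2·16·10.000·sin(180°/16) = 62.43 mm); the 29.5×8 cube at (3.5, 9) contributes its full rectangle (perimeter 75.00 mm); Taking the first minus the rest: starting from the 11×11 cube, the r=10 cylinder at (0.5, 0) partially overlaps it — only the 81.51 mm² overlap (of its 306.15 mm²) is removed, clipping the outline; the 29.5×8 cube at (3.5, 9) partially overlaps it — only the 14.69 mm² overlap (of its 236.00 mm²) is removed, clipping the outline — boundary = 36.86 mm. Overall, the cross-section has 2 separate islands. Total boundary length (outer) = 36.86 mm.

36.86 mm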